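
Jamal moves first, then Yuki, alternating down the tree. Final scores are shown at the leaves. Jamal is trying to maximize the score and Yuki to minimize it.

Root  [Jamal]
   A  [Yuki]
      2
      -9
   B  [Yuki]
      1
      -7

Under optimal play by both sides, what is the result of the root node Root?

-7

A (Yuki): min(2, -9) = -9
B (Yuki): min(1, -7) = -7
Root (Jamal): max(-9, -7) = -7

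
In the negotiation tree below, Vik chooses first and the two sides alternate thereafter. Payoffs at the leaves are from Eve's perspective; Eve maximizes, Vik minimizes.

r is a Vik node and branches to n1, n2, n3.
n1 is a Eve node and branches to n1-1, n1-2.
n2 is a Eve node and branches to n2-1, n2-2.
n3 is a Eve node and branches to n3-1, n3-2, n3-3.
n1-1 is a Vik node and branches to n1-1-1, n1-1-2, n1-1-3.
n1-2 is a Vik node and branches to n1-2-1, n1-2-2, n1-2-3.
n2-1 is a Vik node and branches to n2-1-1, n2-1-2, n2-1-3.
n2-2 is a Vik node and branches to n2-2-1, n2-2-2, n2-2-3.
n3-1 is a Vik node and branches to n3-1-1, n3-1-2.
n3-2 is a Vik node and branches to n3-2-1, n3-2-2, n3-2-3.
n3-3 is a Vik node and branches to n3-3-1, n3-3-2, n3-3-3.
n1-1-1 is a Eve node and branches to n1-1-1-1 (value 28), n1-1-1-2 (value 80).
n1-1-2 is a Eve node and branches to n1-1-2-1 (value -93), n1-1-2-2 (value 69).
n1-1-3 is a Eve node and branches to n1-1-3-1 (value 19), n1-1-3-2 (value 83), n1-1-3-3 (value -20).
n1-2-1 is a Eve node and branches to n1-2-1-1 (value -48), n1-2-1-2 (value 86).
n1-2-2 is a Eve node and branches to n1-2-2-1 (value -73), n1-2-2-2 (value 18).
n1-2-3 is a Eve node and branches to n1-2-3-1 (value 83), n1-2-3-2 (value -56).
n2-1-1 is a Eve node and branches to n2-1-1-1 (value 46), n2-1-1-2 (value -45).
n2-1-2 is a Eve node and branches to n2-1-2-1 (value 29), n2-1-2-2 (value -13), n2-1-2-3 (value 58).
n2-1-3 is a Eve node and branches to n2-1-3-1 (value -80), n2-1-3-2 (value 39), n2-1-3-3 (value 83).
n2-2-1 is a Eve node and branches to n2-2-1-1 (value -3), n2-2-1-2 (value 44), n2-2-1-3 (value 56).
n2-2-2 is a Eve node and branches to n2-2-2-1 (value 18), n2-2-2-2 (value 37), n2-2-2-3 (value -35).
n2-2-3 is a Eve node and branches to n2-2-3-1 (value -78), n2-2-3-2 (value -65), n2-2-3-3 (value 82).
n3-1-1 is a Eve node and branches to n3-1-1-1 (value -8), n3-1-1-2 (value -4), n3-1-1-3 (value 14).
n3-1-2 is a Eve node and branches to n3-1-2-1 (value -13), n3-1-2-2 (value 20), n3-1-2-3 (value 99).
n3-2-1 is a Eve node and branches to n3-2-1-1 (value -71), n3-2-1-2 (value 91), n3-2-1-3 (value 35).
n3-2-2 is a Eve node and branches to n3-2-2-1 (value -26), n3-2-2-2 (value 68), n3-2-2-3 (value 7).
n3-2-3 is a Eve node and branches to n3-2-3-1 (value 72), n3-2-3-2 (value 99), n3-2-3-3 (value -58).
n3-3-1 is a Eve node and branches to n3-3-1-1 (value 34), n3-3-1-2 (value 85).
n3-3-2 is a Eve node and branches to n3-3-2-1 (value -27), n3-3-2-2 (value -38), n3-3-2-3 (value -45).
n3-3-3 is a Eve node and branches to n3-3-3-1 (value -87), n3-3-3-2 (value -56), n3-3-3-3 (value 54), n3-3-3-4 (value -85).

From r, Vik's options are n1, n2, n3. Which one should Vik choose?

n1-1-1 (Eve): max(28, 80) = 80
n1-1-2 (Eve): max(-93, 69) = 69
n1-1-3 (Eve): max(19, 83, -20) = 83
n1-1 (Vik): min(80, 69, 83) = 69
n1-2-1 (Eve): max(-48, 86) = 86
n1-2-2 (Eve): max(-73, 18) = 18
n1-2-3 (Eve): max(83, -56) = 83
n1-2 (Vik): min(86, 18, 83) = 18
n1 (Eve): max(69, 18) = 69
n2-1-1 (Eve): max(46, -45) = 46
n2-1-2 (Eve): max(29, -13, 58) = 58
n2-1-3 (Eve): max(-80, 39, 83) = 83
n2-1 (Vik): min(46, 58, 83) = 46
n2-2-1 (Eve): max(-3, 44, 56) = 56
n2-2-2 (Eve): max(18, 37, -35) = 37
n2-2-3 (Eve): max(-78, -65, 82) = 82
n2-2 (Vik): min(56, 37, 82) = 37
n2 (Eve): max(46, 37) = 46
n3-1-1 (Eve): max(-8, -4, 14) = 14
n3-1-2 (Eve): max(-13, 20, 99) = 99
n3-1 (Vik): min(14, 99) = 14
n3-2-1 (Eve): max(-71, 91, 35) = 91
n3-2-2 (Eve): max(-26, 68, 7) = 68
n3-2-3 (Eve): max(72, 99, -58) = 99
n3-2 (Vik): min(91, 68, 99) = 68
n3-3-1 (Eve): max(34, 85) = 85
n3-3-2 (Eve): max(-27, -38, -45) = -27
n3-3-3 (Eve): max(-87, -56, 54, -85) = 54
n3-3 (Vik): min(85, -27, 54) = -27
n3 (Eve): max(14, 68, -27) = 68
r (Vik): min(69, 46, 68) = 46
Vik at r wants the lowest of {n1=69, n2=46, n3=68}, so chooses n2.

n2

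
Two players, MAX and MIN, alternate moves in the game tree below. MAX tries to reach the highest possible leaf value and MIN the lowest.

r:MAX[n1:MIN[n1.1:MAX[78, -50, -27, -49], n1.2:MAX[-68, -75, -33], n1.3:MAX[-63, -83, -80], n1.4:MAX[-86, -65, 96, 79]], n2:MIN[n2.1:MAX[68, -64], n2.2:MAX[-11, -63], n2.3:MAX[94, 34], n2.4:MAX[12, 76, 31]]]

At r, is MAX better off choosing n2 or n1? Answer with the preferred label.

n2

n2.1 (MAX): max(68, -64) = 68
n2.2 (MAX): max(-11, -63) = -11
n2.3 (MAX): max(94, 34) = 94
n2.4 (MAX): max(12, 76, 31) = 76
n2 (MIN): min(68, -11, 94, 76) = -11
n1.1 (MAX): max(78, -50, -27, -49) = 78
n1.2 (MAX): max(-68, -75, -33) = -33
n1.3 (MAX): max(-63, -83, -80) = -63
n1.4 (MAX): max(-86, -65, 96, 79) = 96
n1 (MIN): min(78, -33, -63, 96) = -63
MAX prefers the higher value; n2=-11, n1=-63. n2 is better since -11 > -63.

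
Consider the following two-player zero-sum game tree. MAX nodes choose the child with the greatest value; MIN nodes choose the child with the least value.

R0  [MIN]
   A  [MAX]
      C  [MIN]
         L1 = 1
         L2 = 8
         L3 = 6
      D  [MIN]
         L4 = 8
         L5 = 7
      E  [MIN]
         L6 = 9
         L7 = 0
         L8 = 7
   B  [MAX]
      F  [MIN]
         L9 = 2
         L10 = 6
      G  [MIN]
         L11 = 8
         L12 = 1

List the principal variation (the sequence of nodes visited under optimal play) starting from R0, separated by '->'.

C (MIN): min(1, 8, 6) = 1
D (MIN): min(8, 7) = 7
E (MIN): min(9, 0, 7) = 0
A (MAX): max(1, 7, 0) = 7
F (MIN): min(2, 6) = 2
G (MIN): min(8, 1) = 1
B (MAX): max(2, 1) = 2
R0 (MIN): min(7, 2) = 2
At R0, MIN picks B (lowest: 2).
At B, MAX picks F (highest: 2).
At F, MIN picks L9 (lowest: 2).
Terminal value 2.

R0 -> B -> F -> L9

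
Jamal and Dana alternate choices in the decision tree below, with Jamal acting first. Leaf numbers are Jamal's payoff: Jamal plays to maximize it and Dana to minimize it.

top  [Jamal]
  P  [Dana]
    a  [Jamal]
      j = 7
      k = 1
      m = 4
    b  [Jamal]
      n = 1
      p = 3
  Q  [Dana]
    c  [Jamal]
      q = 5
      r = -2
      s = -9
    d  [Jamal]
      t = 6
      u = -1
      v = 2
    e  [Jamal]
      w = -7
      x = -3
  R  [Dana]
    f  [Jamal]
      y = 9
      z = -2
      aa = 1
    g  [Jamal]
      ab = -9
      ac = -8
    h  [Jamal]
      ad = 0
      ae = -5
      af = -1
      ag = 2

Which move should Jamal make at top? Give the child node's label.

P

a (Jamal): max(7, 1, 4) = 7
b (Jamal): max(1, 3) = 3
P (Dana): min(7, 3) = 3
c (Jamal): max(5, -2, -9) = 5
d (Jamal): max(6, -1, 2) = 6
e (Jamal): max(-7, -3) = -3
Q (Dana): min(5, 6, -3) = -3
f (Jamal): max(9, -2, 1) = 9
g (Jamal): max(-9, -8) = -8
h (Jamal): max(0, -5, -1, 2) = 2
R (Dana): min(9, -8, 2) = -8
top (Jamal): max(3, -3, -8) = 3
Jamal at top wants the highest of {P=3, Q=-3, R=-8}, so chooses P.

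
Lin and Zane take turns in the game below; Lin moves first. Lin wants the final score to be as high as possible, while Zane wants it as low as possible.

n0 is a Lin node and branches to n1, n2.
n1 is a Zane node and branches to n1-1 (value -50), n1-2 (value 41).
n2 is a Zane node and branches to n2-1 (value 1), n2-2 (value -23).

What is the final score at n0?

-23

n1 (Zane): min(-50, 41) = -50
n2 (Zane): min(1, -23) = -23
n0 (Lin): max(-50, -23) = -23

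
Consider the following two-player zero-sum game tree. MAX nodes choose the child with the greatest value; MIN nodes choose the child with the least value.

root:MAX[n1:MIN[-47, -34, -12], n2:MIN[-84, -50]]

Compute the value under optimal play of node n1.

n1 (MIN): min(-47, -34, -12) = -47

-47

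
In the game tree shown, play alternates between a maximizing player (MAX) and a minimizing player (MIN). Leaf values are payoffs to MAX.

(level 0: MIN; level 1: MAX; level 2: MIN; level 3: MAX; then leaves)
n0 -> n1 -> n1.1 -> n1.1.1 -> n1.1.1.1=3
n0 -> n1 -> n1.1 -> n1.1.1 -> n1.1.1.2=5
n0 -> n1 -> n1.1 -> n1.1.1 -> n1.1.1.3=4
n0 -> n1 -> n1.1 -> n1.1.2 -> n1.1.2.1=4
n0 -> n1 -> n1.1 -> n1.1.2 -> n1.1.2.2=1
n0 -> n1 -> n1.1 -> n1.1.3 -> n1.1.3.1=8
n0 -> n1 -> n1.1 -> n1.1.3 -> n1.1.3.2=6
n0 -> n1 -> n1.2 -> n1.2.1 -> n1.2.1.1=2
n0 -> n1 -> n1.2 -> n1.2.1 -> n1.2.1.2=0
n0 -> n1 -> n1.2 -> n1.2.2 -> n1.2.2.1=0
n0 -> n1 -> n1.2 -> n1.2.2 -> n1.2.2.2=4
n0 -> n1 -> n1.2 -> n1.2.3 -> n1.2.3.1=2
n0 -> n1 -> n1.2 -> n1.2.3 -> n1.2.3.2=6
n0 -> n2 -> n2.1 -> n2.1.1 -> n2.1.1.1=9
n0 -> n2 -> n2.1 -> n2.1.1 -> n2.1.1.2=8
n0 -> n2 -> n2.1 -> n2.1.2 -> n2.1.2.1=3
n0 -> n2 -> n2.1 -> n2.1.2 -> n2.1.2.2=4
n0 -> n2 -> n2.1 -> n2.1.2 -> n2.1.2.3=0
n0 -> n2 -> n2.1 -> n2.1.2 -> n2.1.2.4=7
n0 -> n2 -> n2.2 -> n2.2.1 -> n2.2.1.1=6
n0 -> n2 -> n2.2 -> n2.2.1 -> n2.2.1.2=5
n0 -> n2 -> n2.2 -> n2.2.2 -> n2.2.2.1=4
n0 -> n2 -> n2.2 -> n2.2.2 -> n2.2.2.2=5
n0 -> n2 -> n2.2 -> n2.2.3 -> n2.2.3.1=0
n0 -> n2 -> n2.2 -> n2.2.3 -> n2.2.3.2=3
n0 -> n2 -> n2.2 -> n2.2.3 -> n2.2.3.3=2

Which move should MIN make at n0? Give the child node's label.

n1.1.1 (MAX): max(3, 5, 4) = 5
n1.1.2 (MAX): max(4, 1) = 4
n1.1.3 (MAX): max(8, 6) = 8
n1.1 (MIN): min(5, 4, 8) = 4
n1.2.1 (MAX): max(2, 0) = 2
n1.2.2 (MAX): max(0, 4) = 4
n1.2.3 (MAX): max(2, 6) = 6
n1.2 (MIN): min(2, 4, 6) = 2
n1 (MAX): max(4, 2) = 4
n2.1.1 (MAX): max(9, 8) = 9
n2.1.2 (MAX): max(3, 4, 0, 7) = 7
n2.1 (MIN): min(9, 7) = 7
n2.2.1 (MAX): max(6, 5) = 6
n2.2.2 (MAX): max(4, 5) = 5
n2.2.3 (MAX): max(0, 3, 2) = 3
n2.2 (MIN): min(6, 5, 3) = 3
n2 (MAX): max(7, 3) = 7
n0 (MIN): min(4, 7) = 4
MIN at n0 wants the lowest of {n1=4, n2=7}, so chooses n1.

n1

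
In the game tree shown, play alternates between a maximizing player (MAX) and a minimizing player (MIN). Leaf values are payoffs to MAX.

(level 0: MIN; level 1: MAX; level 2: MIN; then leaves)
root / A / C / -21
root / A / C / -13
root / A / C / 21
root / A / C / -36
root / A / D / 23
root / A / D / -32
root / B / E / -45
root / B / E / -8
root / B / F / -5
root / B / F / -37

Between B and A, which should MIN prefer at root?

E (MIN): min(-45, -8) = -45
F (MIN): min(-5, -37) = -37
B (MAX): max(-45, -37) = -37
C (MIN): min(-21, -13, 21, -36) = -36
D (MIN): min(23, -32) = -32
A (MAX): max(-36, -32) = -32
MIN prefers the lower value; B=-37, A=-32. B is better since -37 < -32.

B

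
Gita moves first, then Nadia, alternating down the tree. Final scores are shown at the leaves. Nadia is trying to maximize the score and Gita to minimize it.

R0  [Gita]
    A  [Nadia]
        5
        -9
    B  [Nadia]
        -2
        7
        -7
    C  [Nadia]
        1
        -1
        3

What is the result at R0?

A (Nadia): max(5, -9) = 5
B (Nadia): max(-2, 7, -7) = 7
C (Nadia): max(1, -1, 3) = 3
R0 (Gita): min(5, 7, 3) = 3

3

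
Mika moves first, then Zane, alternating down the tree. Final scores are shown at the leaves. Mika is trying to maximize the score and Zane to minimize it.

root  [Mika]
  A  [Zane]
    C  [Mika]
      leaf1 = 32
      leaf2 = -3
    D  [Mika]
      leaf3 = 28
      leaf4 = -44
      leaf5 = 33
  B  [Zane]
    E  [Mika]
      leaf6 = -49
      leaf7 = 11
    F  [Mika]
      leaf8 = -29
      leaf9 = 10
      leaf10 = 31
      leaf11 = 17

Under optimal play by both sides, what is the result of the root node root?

32

C (Mika): max(32, -3) = 32
D (Mika): max(28, -44, 33) = 33
A (Zane): min(32, 33) = 32
E (Mika): max(-49, 11) = 11
F (Mika): max(-29, 10, 31, 17) = 31
B (Zane): min(11, 31) = 11
root (Mika): max(32, 11) = 32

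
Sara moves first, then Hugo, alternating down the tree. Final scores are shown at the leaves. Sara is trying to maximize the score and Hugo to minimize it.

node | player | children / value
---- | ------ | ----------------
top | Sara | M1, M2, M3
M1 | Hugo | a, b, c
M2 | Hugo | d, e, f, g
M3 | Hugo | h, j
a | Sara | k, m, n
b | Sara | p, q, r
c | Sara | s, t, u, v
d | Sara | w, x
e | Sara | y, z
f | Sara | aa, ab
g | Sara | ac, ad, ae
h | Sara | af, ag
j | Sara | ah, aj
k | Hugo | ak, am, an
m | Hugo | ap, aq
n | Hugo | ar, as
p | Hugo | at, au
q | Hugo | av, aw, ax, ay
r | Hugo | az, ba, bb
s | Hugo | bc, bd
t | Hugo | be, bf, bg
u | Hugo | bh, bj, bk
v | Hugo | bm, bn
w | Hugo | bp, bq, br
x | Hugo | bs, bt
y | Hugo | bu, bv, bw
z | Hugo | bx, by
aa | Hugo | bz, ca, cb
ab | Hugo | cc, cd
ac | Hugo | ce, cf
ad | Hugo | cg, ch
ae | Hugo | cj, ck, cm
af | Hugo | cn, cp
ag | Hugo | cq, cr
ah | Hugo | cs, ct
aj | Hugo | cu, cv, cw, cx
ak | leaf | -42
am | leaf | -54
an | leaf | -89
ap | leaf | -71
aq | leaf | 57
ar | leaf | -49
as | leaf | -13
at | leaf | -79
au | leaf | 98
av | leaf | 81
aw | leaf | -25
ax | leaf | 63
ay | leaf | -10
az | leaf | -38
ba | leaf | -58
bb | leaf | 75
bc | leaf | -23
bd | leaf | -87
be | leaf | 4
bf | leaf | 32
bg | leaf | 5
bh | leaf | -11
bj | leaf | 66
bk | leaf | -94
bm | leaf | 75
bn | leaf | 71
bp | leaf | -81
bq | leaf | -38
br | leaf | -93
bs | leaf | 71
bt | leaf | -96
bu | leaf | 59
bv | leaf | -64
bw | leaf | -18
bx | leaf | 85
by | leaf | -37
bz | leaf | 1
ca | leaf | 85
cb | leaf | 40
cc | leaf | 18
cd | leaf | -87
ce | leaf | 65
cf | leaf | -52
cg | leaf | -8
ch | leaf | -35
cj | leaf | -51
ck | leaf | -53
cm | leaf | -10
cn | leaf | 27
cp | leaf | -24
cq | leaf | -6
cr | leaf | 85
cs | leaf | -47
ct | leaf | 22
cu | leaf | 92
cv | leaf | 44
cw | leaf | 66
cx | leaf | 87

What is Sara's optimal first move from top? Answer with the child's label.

M3

k (Hugo): min(-42, -54, -89) = -89
m (Hugo): min(-71, 57) = -71
n (Hugo): min(-49, -13) = -49
a (Sara): max(-89, -71, -49) = -49
p (Hugo): min(-79, 98) = -79
q (Hugo): min(81, -25, 63, -10) = -25
r (Hugo): min(-38, -58, 75) = -58
b (Sara): max(-79, -25, -58) = -25
s (Hugo): min(-23, -87) = -87
t (Hugo): min(4, 32, 5) = 4
u (Hugo): min(-11, 66, -94) = -94
v (Hugo): min(75, 71) = 71
c (Sara): max(-87, 4, -94, 71) = 71
M1 (Hugo): min(-49, -25, 71) = -49
w (Hugo): min(-81, -38, -93) = -93
x (Hugo): min(71, -96) = -96
d (Sara): max(-93, -96) = -93
y (Hugo): min(59, -64, -18) = -64
z (Hugo): min(85, -37) = -37
e (Sara): max(-64, -37) = -37
aa (Hugo): min(1, 85, 40) = 1
ab (Hugo): min(18, -87) = -87
f (Sara): max(1, -87) = 1
ac (Hugo): min(65, -52) = -52
ad (Hugo): min(-8, -35) = -35
ae (Hugo): min(-51, -53, -10) = -53
g (Sara): max(-52, -35, -53) = -35
M2 (Hugo): min(-93, -37, 1, -35) = -93
af (Hugo): min(27, -24) = -24
ag (Hugo): min(-6, 85) = -6
h (Sara): max(-24, -6) = -6
ah (Hugo): min(-47, 22) = -47
aj (Hugo): min(92, 44, 66, 87) = 44
j (Sara): max(-47, 44) = 44
M3 (Hugo): min(-6, 44) = -6
top (Sara): max(-49, -93, -6) = -6
Sara at top wants the highest of {M1=-49, M2=-93, M3=-6}, so chooses M3.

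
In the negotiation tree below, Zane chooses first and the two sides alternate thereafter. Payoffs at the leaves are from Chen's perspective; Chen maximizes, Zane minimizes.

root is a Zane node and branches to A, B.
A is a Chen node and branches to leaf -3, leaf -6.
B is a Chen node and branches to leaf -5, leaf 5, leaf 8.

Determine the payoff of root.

A (Chen): max(-3, -6) = -3
B (Chen): max(-5, 5, 8) = 8
root (Zane): min(-3, 8) = -3

-3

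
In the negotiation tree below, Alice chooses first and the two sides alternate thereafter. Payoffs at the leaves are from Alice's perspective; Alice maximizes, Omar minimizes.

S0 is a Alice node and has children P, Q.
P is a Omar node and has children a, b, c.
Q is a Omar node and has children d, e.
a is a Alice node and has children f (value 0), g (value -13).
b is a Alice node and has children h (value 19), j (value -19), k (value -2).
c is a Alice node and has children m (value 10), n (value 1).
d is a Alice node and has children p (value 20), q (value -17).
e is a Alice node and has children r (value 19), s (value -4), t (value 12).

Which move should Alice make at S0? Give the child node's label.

Q

a (Alice): max(0, -13) = 0
b (Alice): max(19, -19, -2) = 19
c (Alice): max(10, 1) = 10
P (Omar): min(0, 19, 10) = 0
d (Alice): max(20, -17) = 20
e (Alice): max(19, -4, 12) = 19
Q (Omar): min(20, 19) = 19
S0 (Alice): max(0, 19) = 19
Alice at S0 wants the highest of {P=0, Q=19}, so chooses Q.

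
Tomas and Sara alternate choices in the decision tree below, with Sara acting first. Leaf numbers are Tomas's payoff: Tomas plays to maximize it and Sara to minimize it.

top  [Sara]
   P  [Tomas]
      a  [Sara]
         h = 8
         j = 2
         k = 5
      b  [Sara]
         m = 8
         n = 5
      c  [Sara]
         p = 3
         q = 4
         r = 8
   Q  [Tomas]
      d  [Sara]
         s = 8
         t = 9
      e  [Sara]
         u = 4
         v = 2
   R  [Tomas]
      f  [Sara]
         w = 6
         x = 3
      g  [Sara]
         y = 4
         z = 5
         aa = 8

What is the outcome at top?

4

a (Sara): min(8, 2, 5) = 2
b (Sara): min(8, 5) = 5
c (Sara): min(3, 4, 8) = 3
P (Tomas): max(2, 5, 3) = 5
d (Sara): min(8, 9) = 8
e (Sara): min(4, 2) = 2
Q (Tomas): max(8, 2) = 8
f (Sara): min(6, 3) = 3
g (Sara): min(4, 5, 8) = 4
R (Tomas): max(3, 4) = 4
top (Sara): min(5, 8, 4) = 4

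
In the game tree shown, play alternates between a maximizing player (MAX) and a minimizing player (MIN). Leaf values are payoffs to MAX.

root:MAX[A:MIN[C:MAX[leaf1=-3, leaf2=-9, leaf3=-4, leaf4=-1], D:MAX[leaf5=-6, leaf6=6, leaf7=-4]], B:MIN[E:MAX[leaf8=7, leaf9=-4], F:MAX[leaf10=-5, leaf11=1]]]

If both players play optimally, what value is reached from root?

1

C (MAX): max(-3, -9, -4, -1) = -1
D (MAX): max(-6, 6, -4) = 6
A (MIN): min(-1, 6) = -1
E (MAX): max(7, -4) = 7
F (MAX): max(-5, 1) = 1
B (MIN): min(7, 1) = 1
root (MAX): max(-1, 1) = 1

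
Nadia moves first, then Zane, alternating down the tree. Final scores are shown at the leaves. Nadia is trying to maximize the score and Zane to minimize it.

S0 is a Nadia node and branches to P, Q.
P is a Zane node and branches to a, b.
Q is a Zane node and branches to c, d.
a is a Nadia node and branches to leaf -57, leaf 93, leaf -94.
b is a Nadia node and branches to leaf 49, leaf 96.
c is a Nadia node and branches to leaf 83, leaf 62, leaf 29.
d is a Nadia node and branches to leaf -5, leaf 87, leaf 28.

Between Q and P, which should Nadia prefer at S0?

P

c (Nadia): max(83, 62, 29) = 83
d (Nadia): max(-5, 87, 28) = 87
Q (Zane): min(83, 87) = 83
a (Nadia): max(-57, 93, -94) = 93
b (Nadia): max(49, 96) = 96
P (Zane): min(93, 96) = 93
Nadia prefers the higher value; Q=83, P=93. P is better since 93 > 83.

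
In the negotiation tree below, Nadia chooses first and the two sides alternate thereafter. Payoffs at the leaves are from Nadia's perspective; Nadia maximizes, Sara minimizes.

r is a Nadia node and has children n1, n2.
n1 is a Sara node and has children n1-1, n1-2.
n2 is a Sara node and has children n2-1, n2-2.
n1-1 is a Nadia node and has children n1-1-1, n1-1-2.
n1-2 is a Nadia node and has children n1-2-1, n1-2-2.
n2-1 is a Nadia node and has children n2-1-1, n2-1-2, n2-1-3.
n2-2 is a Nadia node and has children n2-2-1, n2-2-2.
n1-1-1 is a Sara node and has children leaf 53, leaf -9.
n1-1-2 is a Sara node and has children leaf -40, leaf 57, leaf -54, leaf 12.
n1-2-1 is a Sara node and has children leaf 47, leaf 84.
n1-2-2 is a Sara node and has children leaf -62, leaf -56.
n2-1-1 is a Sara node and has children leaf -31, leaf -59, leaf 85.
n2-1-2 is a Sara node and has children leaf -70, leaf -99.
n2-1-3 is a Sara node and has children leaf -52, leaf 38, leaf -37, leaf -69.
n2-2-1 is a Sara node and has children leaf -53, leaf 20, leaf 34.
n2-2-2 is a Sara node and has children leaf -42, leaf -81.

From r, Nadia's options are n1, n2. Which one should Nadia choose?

n1

n1-1-1 (Sara): min(53, -9) = -9
n1-1-2 (Sara): min(-40, 57, -54, 12) = -54
n1-1 (Nadia): max(-9, -54) = -9
n1-2-1 (Sara): min(47, 84) = 47
n1-2-2 (Sara): min(-62, -56) = -62
n1-2 (Nadia): max(47, -62) = 47
n1 (Sara): min(-9, 47) = -9
n2-1-1 (Sara): min(-31, -59, 85) = -59
n2-1-2 (Sara): min(-70, -99) = -99
n2-1-3 (Sara): min(-52, 38, -37, -69) = -69
n2-1 (Nadia): max(-59, -99, -69) = -59
n2-2-1 (Sara): min(-53, 20, 34) = -53
n2-2-2 (Sara): min(-42, -81) = -81
n2-2 (Nadia): max(-53, -81) = -53
n2 (Sara): min(-59, -53) = -59
r (Nadia): max(-9, -59) = -9
Nadia at r wants the highest of {n1=-9, n2=-59}, so chooses n1.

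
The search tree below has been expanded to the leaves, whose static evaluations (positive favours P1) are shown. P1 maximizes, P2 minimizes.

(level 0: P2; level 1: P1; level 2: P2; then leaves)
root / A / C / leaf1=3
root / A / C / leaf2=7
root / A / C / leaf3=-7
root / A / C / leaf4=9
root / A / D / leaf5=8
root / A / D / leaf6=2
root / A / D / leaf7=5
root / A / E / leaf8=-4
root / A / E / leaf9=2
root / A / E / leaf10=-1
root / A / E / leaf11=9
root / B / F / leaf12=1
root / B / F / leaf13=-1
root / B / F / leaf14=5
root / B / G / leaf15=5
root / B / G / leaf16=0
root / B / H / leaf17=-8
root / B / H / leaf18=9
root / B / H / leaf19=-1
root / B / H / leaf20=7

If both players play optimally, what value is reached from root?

0

C (P2): min(3, 7, -7, 9) = -7
D (P2): min(8, 2, 5) = 2
E (P2): min(-4, 2, -1, 9) = -4
A (P1): max(-7, 2, -4) = 2
F (P2): min(1, -1, 5) = -1
G (P2): min(5, 0) = 0
H (P2): min(-8, 9, -1, 7) = -8
B (P1): max(-1, 0, -8) = 0
root (P2): min(2, 0) = 0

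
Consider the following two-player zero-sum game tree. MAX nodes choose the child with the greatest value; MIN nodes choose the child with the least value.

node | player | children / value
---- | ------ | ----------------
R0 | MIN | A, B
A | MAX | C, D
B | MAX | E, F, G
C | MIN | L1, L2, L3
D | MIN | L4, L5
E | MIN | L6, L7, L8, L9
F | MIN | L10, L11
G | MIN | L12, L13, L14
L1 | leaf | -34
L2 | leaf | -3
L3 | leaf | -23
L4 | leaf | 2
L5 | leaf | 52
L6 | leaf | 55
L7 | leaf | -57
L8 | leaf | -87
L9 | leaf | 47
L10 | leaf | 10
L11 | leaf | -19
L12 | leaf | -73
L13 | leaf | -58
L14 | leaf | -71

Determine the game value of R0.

C (MIN): min(-34, -3, -23) = -34
D (MIN): min(2, 52) = 2
A (MAX): max(-34, 2) = 2
E (MIN): min(55, -57, -87, 47) = -87
F (MIN): min(10, -19) = -19
G (MIN): min(-73, -58, -71) = -73
B (MAX): max(-87, -19, -73) = -19
R0 (MIN): min(2, -19) = -19

-19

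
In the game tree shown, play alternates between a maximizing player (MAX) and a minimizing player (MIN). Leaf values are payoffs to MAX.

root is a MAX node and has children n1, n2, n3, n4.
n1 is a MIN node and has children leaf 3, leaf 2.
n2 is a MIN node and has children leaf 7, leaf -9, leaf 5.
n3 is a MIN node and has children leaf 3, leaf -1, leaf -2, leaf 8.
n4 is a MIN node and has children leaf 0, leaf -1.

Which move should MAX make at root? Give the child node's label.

n1 (MIN): min(3, 2) = 2
n2 (MIN): min(7, -9, 5) = -9
n3 (MIN): min(3, -1, -2, 8) = -2
n4 (MIN): min(0, -1) = -1
root (MAX): max(2, -9, -2, -1) = 2
MAX at root wants the highest of {n1=2, n2=-9, n3=-2, n4=-1}, so chooses n1.

n1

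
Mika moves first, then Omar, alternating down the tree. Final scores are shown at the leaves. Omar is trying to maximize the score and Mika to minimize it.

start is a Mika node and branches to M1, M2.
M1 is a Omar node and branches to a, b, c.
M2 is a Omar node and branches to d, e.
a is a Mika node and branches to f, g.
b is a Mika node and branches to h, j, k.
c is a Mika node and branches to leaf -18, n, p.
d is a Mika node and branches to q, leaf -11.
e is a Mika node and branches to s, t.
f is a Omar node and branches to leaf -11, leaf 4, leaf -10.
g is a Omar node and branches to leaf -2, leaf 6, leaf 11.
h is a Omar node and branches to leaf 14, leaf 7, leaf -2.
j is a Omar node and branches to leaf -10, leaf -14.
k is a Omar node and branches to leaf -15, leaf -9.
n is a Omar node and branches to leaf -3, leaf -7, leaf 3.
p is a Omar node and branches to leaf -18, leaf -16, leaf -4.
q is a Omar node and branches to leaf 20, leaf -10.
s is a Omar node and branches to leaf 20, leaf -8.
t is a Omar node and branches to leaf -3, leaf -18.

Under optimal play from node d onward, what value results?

q (Omar): max(20, -10) = 20
d (Mika): min(20, -11) = -11

-11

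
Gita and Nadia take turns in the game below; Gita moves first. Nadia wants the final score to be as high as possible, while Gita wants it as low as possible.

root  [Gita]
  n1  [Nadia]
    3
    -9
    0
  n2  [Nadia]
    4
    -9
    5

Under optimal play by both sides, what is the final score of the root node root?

n1 (Nadia): max(3, -9, 0) = 3
n2 (Nadia): max(4, -9, 5) = 5
root (Gita): min(3, 5) = 3

3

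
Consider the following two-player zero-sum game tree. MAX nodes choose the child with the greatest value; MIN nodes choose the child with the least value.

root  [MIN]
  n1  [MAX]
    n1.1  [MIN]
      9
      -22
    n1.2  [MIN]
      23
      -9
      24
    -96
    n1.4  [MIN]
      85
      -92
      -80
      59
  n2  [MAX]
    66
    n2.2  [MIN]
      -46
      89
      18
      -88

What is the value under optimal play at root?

n1.1 (MIN): min(9, -22) = -22
n1.2 (MIN): min(23, -9, 24) = -9
n1.4 (MIN): min(85, -92, -80, 59) = -92
n1 (MAX): max(-22, -9, -96, -92) = -9
n2.2 (MIN): min(-46, 89, 18, -88) = -88
n2 (MAX): max(66, -88) = 66
root (MIN): min(-9, 66) = -9

-9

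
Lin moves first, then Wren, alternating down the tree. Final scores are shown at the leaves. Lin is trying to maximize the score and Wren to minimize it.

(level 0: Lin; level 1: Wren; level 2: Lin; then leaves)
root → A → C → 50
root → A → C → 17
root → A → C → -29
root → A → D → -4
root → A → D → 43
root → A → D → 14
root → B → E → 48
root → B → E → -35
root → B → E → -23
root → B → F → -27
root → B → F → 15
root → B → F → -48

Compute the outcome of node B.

E (Lin): max(48, -35, -23) = 48
F (Lin): max(-27, 15, -48) = 15
B (Wren): min(48, 15) = 15

15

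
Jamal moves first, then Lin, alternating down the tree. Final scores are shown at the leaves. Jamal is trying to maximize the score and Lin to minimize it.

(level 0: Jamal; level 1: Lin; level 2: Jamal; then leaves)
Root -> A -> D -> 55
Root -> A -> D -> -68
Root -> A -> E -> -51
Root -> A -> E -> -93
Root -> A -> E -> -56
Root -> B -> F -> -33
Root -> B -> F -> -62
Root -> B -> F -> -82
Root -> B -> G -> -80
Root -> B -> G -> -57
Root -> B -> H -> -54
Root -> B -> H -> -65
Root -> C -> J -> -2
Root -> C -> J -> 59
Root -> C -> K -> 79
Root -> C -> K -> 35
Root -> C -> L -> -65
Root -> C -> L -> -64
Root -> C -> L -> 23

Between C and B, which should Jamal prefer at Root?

C

J (Jamal): max(-2, 59) = 59
K (Jamal): max(79, 35) = 79
L (Jamal): max(-65, -64, 23) = 23
C (Lin): min(59, 79, 23) = 23
F (Jamal): max(-33, -62, -82) = -33
G (Jamal): max(-80, -57) = -57
H (Jamal): max(-54, -65) = -54
B (Lin): min(-33, -57, -54) = -57
Jamal prefers the higher value; C=23, B=-57. C is better since 23 > -57.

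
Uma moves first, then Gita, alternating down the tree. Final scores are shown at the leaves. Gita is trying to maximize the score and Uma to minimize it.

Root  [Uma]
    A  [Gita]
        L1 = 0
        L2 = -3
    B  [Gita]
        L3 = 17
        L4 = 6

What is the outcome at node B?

B (Gita): max(17, 6) = 17

17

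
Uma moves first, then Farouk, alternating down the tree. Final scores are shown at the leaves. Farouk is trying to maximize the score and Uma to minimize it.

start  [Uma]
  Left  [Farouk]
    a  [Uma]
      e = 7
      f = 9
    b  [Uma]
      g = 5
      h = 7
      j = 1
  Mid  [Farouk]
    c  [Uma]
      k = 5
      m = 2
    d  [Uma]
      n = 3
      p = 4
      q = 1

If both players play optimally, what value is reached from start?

a (Uma): min(7, 9) = 7
b (Uma): min(5, 7, 1) = 1
Left (Farouk): max(7, 1) = 7
c (Uma): min(5, 2) = 2
d (Uma): min(3, 4, 1) = 1
Mid (Farouk): max(2, 1) = 2
start (Uma): min(7, 2) = 2

2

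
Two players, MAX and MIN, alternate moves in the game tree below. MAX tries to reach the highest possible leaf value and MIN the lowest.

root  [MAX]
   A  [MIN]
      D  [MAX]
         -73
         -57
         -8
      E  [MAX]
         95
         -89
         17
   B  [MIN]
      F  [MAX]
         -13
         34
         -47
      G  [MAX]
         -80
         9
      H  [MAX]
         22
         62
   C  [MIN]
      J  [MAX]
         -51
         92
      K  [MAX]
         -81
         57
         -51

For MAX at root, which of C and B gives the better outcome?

C

J (MAX): max(-51, 92) = 92
K (MAX): max(-81, 57, -51) = 57
C (MIN): min(92, 57) = 57
F (MAX): max(-13, 34, -47) = 34
G (MAX): max(-80, 9) = 9
H (MAX): max(22, 62) = 62
B (MIN): min(34, 9, 62) = 9
MAX prefers the higher value; C=57, B=9. C is better since 57 > 9.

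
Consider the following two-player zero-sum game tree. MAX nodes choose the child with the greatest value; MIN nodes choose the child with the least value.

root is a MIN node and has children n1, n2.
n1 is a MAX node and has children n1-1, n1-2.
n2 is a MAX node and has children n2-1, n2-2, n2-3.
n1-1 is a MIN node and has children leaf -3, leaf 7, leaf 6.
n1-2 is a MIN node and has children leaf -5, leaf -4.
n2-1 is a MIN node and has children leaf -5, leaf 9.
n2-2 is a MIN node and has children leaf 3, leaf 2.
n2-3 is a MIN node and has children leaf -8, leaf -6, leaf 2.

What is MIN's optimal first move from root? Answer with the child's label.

n1-1 (MIN): min(-3, 7, 6) = -3
n1-2 (MIN): min(-5, -4) = -5
n1 (MAX): max(-3, -5) = -3
n2-1 (MIN): min(-5, 9) = -5
n2-2 (MIN): min(3, 2) = 2
n2-3 (MIN): min(-8, -6, 2) = -8
n2 (MAX): max(-5, 2, -8) = 2
root (MIN): min(-3, 2) = -3
MIN at root wants the lowest of {n1=-3, n2=2}, so chooses n1.

n1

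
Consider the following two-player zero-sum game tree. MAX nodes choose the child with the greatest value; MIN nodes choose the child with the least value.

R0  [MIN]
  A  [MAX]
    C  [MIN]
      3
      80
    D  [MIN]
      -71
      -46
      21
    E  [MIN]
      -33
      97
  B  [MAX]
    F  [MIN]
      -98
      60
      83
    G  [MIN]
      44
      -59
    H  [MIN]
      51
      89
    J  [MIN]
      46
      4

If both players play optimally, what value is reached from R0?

3

C (MIN): min(3, 80) = 3
D (MIN): min(-71, -46, 21) = -71
E (MIN): min(-33, 97) = -33
A (MAX): max(3, -71, -33) = 3
F (MIN): min(-98, 60, 83) = -98
G (MIN): min(44, -59) = -59
H (MIN): min(51, 89) = 51
J (MIN): min(46, 4) = 4
B (MAX): max(-98, -59, 51, 4) = 51
R0 (MIN): min(3, 51) = 3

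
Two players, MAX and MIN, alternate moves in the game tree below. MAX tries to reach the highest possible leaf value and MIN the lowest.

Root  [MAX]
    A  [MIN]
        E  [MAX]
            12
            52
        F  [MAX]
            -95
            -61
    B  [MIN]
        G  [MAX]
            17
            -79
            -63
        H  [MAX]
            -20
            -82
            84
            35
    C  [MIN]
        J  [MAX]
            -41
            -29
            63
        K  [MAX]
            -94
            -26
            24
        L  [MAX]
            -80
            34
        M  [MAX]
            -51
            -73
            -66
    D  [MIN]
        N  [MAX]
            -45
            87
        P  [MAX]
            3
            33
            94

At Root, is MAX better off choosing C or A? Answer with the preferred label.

J (MAX): max(-41, -29, 63) = 63
K (MAX): max(-94, -26, 24) = 24
L (MAX): max(-80, 34) = 34
M (MAX): max(-51, -73, -66) = -51
C (MIN): min(63, 24, 34, -51) = -51
E (MAX): max(12, 52) = 52
F (MAX): max(-95, -61) = -61
A (MIN): min(52, -61) = -61
MAX prefers the higher value; C=-51, A=-61. C is better since -51 > -61.

C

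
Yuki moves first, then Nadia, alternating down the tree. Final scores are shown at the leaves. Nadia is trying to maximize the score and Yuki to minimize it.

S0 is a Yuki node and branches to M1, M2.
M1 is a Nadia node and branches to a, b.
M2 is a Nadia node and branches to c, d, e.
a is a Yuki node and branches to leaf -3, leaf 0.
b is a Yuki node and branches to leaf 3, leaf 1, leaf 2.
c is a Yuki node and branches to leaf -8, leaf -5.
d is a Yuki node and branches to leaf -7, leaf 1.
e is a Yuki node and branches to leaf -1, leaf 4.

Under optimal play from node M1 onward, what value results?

a (Yuki): min(-3, 0) = -3
b (Yuki): min(3, 1, 2) = 1
M1 (Nadia): max(-3, 1) = 1

1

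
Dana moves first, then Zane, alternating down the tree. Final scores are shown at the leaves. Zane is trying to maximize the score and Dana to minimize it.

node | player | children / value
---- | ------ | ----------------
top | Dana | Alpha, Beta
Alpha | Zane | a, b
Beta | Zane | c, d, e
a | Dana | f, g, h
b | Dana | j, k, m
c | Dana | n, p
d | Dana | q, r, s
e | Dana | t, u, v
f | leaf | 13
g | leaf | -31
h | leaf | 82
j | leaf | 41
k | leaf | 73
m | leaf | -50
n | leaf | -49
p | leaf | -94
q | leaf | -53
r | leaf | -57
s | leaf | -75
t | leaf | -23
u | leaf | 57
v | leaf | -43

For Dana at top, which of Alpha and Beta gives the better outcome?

Beta

a (Dana): min(13, -31, 82) = -31
b (Dana): min(41, 73, -50) = -50
Alpha (Zane): max(-31, -50) = -31
c (Dana): min(-49, -94) = -94
d (Dana): min(-53, -57, -75) = -75
e (Dana): min(-23, 57, -43) = -43
Beta (Zane): max(-94, -75, -43) = -43
Dana prefers the lower value; Alpha=-31, Beta=-43. Beta is better since -43 < -31.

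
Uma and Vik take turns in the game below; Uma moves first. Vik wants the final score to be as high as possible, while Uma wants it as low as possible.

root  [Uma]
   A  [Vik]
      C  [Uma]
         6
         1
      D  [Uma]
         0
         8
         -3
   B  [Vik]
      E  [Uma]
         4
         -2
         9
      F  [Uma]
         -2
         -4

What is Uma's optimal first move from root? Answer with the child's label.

C (Uma): min(6, 1) = 1
D (Uma): min(0, 8, -3) = -3
A (Vik): max(1, -3) = 1
E (Uma): min(4, -2, 9) = -2
F (Uma): min(-2, -4) = -4
B (Vik): max(-2, -4) = -2
root (Uma): min(1, -2) = -2
Uma at root wants the lowest of {A=1, B=-2}, so chooses B.

B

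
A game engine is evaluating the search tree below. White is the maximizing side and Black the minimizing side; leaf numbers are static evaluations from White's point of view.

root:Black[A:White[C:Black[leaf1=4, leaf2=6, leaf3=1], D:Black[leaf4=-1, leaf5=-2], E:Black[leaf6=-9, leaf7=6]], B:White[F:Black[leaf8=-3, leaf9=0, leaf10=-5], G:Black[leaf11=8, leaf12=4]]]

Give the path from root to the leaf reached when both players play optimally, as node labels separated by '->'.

root -> A -> C -> leaf3

C (Black): min(4, 6, 1) = 1
D (Black): min(-1, -2) = -2
E (Black): min(-9, 6) = -9
A (White): max(1, -2, -9) = 1
F (Black): min(-3, 0, -5) = -5
G (Black): min(8, 4) = 4
B (White): max(-5, 4) = 4
root (Black): min(1, 4) = 1
At root, Black picks A (lowest: 1).
At A, White picks C (highest: 1).
At C, Black picks leaf3 (lowest: 1).
Terminal value 1.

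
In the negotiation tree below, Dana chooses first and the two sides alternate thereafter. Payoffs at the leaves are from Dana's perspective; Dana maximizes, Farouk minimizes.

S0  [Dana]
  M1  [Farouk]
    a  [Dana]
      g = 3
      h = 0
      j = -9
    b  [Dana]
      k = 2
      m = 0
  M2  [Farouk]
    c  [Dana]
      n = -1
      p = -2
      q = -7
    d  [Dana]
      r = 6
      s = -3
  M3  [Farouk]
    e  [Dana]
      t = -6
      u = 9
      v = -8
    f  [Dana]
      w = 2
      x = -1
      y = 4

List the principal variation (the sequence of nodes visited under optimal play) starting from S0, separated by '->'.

a (Dana): max(3, 0, -9) = 3
b (Dana): max(2, 0) = 2
M1 (Farouk): min(3, 2) = 2
c (Dana): max(-1, -2, -7) = -1
d (Dana): max(6, -3) = 6
M2 (Farouk): min(-1, 6) = -1
e (Dana): max(-6, 9, -8) = 9
f (Dana): max(2, -1, 4) = 4
M3 (Farouk): min(9, 4) = 4
S0 (Dana): max(2, -1, 4) = 4
At S0, Dana picks M3 (highest: 4).
At M3, Farouk picks f (lowest: 4).
At f, Dana picks y (highest: 4).
Terminal value 4.

S0 -> M3 -> f -> y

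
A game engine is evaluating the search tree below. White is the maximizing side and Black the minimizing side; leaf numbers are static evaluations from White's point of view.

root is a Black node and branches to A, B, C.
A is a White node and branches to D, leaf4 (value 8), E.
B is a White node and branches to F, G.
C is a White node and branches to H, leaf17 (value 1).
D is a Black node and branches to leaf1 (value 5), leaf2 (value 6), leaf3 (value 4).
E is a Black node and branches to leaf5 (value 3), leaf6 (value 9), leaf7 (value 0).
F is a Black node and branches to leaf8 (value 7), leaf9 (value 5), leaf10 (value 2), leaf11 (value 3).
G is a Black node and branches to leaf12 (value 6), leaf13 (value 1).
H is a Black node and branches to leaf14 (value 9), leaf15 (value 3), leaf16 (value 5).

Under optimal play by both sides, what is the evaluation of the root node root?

D (Black): min(5, 6, 4) = 4
E (Black): min(3, 9, 0) = 0
A (White): max(4, 8, 0) = 8
F (Black): min(7, 5, 2, 3) = 2
G (Black): min(6, 1) = 1
B (White): max(2, 1) = 2
H (Black): min(9, 3, 5) = 3
C (White): max(3, 1) = 3
root (Black): min(8, 2, 3) = 2

2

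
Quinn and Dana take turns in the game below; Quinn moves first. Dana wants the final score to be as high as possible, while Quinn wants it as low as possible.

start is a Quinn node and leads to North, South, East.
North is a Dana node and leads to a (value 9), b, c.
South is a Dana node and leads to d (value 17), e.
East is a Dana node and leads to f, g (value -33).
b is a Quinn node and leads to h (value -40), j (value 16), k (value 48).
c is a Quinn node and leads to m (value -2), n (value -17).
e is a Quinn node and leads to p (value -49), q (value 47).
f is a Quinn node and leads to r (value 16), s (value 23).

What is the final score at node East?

f (Quinn): min(16, 23) = 16
East (Dana): max(16, -33) = 16

16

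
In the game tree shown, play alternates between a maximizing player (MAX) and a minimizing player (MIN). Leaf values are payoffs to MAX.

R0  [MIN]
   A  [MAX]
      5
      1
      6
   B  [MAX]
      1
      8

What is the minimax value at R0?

6

A (MAX): max(5, 1, 6) = 6
B (MAX): max(1, 8) = 8
R0 (MIN): min(6, 8) = 6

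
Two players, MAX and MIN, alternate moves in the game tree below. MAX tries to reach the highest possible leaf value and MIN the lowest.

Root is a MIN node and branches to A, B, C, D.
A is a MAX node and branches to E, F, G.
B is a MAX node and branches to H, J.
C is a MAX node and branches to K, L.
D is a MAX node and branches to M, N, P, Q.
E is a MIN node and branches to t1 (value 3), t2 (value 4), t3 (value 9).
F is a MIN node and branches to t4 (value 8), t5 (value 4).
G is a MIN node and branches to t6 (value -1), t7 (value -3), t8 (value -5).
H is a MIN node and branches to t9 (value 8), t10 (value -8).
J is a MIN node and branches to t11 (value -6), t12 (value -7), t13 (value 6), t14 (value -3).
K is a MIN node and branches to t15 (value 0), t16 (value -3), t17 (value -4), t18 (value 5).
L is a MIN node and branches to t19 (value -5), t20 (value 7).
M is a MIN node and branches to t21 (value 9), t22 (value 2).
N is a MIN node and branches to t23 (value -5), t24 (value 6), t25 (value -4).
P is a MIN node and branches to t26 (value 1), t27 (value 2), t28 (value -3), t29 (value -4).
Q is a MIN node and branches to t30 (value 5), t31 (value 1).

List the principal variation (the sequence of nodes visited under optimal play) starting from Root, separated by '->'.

E (MIN): min(3, 4, 9) = 3
F (MIN): min(8, 4) = 4
G (MIN): min(-1, -3, -5) = -5
A (MAX): max(3, 4, -5) = 4
H (MIN): min(8, -8) = -8
J (MIN): min(-6, -7, 6, -3) = -7
B (MAX): max(-8, -7) = -7
K (MIN): min(0, -3, -4, 5) = -4
L (MIN): min(-5, 7) = -5
C (MAX): max(-4, -5) = -4
M (MIN): min(9, 2) = 2
N (MIN): min(-5, 6, -4) = -5
P (MIN): min(1, 2, -3, -4) = -4
Q (MIN): min(5, 1) = 1
D (MAX): max(2, -5, -4, 1) = 2
Root (MIN): min(4, -7, -4, 2) = -7
At Root, MIN picks B (lowest: -7).
At B, MAX picks J (highest: -7).
At J, MIN picks t12 (lowest: -7).
Terminal value -7.

Root -> B -> J -> t12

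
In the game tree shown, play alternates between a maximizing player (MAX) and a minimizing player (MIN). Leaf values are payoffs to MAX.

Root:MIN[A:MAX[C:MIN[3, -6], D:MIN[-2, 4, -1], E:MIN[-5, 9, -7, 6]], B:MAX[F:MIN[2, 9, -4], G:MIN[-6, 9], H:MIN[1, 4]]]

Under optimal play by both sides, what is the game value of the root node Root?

C (MIN): min(3, -6) = -6
D (MIN): min(-2, 4, -1) = -2
E (MIN): min(-5, 9, -7, 6) = -7
A (MAX): max(-6, -2, -7) = -2
F (MIN): min(2, 9, -4) = -4
G (MIN): min(-6, 9) = -6
H (MIN): min(1, 4) = 1
B (MAX): max(-4, -6, 1) = 1
Root (MIN): min(-2, 1) = -2

-2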